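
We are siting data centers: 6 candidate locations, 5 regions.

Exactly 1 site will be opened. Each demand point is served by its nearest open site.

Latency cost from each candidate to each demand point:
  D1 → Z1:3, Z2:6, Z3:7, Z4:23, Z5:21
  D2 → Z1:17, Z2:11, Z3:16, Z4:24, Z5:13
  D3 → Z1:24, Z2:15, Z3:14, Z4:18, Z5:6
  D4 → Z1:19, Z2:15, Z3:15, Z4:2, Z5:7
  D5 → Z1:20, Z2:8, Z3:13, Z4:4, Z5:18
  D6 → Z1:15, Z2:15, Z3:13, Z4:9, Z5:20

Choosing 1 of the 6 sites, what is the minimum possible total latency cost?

58

Open {D4}.
  Z1→D4 19, Z2→D4 15, Z3→D4 15, Z4→D4 2, Z5→D4 7  ⇒ total 58.
Compare {D1}: total 60.
Compare {D5}: total 63.
No size-1 selection does better; minimum is 58.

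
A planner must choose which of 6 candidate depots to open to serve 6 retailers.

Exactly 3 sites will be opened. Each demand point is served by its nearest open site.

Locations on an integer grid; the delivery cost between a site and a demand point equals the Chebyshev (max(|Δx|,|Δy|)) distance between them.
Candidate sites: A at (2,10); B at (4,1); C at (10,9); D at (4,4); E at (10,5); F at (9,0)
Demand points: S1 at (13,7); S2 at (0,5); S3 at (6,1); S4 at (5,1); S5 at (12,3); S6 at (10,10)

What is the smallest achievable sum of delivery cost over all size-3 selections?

13

Open {B, C, E}.
  S1→C 3, S2→B 4, S3→B 2, S4→B 1, S5→E 2, S6→C 1  ⇒ total 13.
Compare {B, C, F}: total 14.
Compare {C, D, E}: total 16.
No size-3 selection does better; minimum is 13.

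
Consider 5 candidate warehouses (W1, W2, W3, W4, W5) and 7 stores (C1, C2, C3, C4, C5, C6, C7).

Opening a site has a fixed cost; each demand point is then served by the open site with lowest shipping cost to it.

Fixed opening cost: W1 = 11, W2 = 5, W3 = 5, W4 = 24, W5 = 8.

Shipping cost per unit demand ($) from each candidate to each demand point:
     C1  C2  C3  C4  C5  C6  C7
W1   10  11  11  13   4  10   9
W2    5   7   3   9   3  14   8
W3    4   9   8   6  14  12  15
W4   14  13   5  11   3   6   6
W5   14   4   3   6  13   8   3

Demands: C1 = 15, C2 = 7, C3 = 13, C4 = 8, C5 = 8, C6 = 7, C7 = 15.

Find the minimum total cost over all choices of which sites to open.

Open {W2, W3, W5}: assign each demand point to its cheapest open site.
  C1→W3 15×4=60, C2→W5 7×4=28, C3→W2 13×3=39, C4→W3 8×6=48, C5→W2 8×3=24, C6→W5 7×8=56, C7→W5 15×3=45
  shipping cost 300, fixed 18 → total 318.
Compare {W3, W4, W5}: shipping cost 286 + fixed 37 = 323.
Compare {W2, W5}: shipping cost 315 + fixed 13 = 328.
Compare {W2, W3, W4, W5}: shipping cost 286 + fixed 42 = 328.
All other subsets cost ≥ 323. Minimum total cost: 318.

318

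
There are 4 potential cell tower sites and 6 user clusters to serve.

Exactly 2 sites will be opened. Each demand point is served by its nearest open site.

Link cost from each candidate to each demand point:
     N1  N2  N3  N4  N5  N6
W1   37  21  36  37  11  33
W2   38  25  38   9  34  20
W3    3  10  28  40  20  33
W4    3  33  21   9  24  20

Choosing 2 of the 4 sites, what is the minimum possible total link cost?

Open {W3, W4}.
  N1→W3 3, N2→W3 10, N3→W4 21, N4→W4 9, N5→W3 20, N6→W4 20  ⇒ total 83.
Compare {W1, W4}: total 85.
Compare {W2, W3}: total 90.
No size-2 selection does better; minimum is 83.

83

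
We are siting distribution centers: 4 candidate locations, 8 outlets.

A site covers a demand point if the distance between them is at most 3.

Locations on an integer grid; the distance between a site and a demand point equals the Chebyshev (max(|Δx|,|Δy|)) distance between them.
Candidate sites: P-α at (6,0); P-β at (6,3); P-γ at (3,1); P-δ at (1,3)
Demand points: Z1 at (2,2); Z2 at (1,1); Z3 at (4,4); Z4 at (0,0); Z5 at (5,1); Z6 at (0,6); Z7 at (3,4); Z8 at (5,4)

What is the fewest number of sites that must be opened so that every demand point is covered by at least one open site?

Coverage sets (demand points within 3 of each site):
  P-α: {Z5}
  P-β: {Z3, Z5, Z7, Z8}
  P-γ: {Z1, Z2, Z3, Z4, Z5, Z7, Z8}
  P-δ: {Z1, Z2, Z3, Z4, Z6, Z7}
No single site covers all 8 demand points.
But {P-β, P-δ} covers everything, so the minimum is 2.

2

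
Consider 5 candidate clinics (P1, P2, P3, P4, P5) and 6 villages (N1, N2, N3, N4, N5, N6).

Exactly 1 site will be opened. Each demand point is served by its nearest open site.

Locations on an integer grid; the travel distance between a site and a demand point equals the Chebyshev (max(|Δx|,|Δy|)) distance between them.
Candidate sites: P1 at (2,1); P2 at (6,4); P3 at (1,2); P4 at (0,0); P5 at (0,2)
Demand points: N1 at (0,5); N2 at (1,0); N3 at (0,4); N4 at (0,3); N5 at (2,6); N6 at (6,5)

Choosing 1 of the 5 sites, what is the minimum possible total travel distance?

Open {P3}.
  N1→P3 3, N2→P3 2, N3→P3 2, N4→P3 1, N5→P3 4, N6→P3 5  ⇒ total 17.
Compare {P5}: total 18.
Compare {P1}: total 19.
No size-1 selection does better; minimum is 17.

17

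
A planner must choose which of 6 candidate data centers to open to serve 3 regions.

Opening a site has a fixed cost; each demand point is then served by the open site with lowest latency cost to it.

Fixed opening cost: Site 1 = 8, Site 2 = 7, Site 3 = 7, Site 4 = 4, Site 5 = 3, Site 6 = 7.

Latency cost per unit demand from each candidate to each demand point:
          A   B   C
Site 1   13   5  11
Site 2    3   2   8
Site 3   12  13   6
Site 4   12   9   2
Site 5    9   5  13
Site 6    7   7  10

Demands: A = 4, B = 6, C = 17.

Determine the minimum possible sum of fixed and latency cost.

Open {Site 2, Site 4}: assign each demand point to its cheapest open site.
  A→Site 2 4×3=12, B→Site 2 6×2=12, C→Site 4 17×2=34
  latency cost 58, fixed 11 → total 69.
Compare {Site 2, Site 4, Site 5}: latency cost 58 + fixed 14 = 72.
Compare {Site 2, Site 3, Site 4}: latency cost 58 + fixed 18 = 76.
Compare {Site 2, Site 4, Site 6}: latency cost 58 + fixed 18 = 76.
All other subsets cost ≥ 72. Minimum total cost: 69.

69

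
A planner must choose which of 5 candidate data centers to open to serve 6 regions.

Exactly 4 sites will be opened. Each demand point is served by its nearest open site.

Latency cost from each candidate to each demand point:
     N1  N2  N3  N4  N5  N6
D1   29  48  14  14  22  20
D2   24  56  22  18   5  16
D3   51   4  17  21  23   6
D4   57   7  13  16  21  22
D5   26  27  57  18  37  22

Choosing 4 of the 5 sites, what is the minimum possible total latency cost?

66

Open {D1, D2, D3, D4}.
  N1→D2 24, N2→D3 4, N3→D4 13, N4→D1 14, N5→D2 5, N6→D3 6  ⇒ total 66.
Compare {D1, D2, D3, D5}: total 67.
Compare {D2, D3, D4, D5}: total 68.
No size-4 selection does better; minimum is 66.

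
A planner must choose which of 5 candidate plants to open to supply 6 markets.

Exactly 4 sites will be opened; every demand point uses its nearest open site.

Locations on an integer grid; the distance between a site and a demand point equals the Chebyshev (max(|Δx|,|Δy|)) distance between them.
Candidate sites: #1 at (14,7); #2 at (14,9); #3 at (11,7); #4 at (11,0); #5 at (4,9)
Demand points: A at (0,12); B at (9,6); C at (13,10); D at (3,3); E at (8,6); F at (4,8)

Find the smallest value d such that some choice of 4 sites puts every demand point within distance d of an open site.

Open {#1, #2, #3, #5}.
  Farthest demand point is D at distance 6 (to #5); all others are ≤ 6.
With {#1, #2, #4, #5} the worst case is 6.
With {#1, #3, #4, #5} the worst case is 6.
No size-4 selection achieves below 6.

6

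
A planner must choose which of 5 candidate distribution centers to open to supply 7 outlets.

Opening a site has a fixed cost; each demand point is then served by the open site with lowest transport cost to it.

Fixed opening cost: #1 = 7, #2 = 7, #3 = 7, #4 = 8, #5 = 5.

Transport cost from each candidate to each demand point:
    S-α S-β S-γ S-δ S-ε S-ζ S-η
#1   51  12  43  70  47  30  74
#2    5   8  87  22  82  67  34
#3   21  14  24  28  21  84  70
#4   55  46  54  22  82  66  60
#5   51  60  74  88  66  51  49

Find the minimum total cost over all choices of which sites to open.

165

Open {#1, #2, #3}: assign each demand point to its cheapest open site.
  S-α→#2 5, S-β→#2 8, S-γ→#3 24, S-δ→#2 22, S-ε→#3 21, S-ζ→#1 30, S-η→#2 34
  transport cost 144, fixed 21 → total 165.
Compare {#1, #2, #3, #5}: transport cost 144 + fixed 26 = 170.
Compare {#1, #2, #3, #4}: transport cost 144 + fixed 29 = 173.
Compare {#1, #2, #3, #4, #5}: transport cost 144 + fixed 34 = 178.
All other subsets cost ≥ 170. Minimum total cost: 165.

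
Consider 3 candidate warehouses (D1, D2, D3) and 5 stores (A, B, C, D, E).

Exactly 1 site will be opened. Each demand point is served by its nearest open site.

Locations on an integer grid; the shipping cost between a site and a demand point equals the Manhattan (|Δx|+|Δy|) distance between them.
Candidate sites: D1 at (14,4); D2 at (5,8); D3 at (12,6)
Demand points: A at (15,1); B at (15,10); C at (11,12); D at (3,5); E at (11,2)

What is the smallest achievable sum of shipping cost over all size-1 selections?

Open {D3}.
  A→D3 8, B→D3 7, C→D3 7, D→D3 10, E→D3 5  ⇒ total 37.
Compare {D1}: total 39.
Compare {D2}: total 56.

37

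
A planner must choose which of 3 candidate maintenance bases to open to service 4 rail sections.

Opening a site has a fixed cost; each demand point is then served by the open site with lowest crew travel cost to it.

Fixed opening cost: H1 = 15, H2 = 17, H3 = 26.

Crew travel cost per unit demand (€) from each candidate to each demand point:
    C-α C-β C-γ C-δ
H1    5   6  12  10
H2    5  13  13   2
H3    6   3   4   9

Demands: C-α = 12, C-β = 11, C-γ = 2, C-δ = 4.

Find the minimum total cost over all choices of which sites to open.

152

Open {H2, H3}: assign each demand point to its cheapest open site.
  C-α→H2 12×5=60, C-β→H3 11×3=33, C-γ→H3 2×4=8, C-δ→H2 4×2=8
  crew travel cost 109, fixed 43 → total 152.
Compare {H1, H2, H3}: crew travel cost 109 + fixed 58 = 167.
Compare {H3}: crew travel cost 149 + fixed 26 = 175.
Compare {H1, H3}: crew travel cost 137 + fixed 41 = 178.
All other subsets cost ≥ 167. Minimum total cost: 152.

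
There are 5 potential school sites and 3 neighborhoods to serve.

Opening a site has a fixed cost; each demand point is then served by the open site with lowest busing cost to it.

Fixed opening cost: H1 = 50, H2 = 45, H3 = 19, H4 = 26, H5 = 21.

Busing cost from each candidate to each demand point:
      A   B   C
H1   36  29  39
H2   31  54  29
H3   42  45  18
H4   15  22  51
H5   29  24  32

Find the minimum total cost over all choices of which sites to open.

100

Open {H3, H4}: assign each demand point to its cheapest open site.
  A→H4 15, B→H4 22, C→H3 18
  busing cost 55, fixed 45 → total 100.
Compare {H5}: busing cost 85 + fixed 21 = 106.
Compare {H3, H5}: busing cost 71 + fixed 40 = 111.
Compare {H4}: busing cost 88 + fixed 26 = 114.
All other subsets cost ≥ 106. Minimum total cost: 100.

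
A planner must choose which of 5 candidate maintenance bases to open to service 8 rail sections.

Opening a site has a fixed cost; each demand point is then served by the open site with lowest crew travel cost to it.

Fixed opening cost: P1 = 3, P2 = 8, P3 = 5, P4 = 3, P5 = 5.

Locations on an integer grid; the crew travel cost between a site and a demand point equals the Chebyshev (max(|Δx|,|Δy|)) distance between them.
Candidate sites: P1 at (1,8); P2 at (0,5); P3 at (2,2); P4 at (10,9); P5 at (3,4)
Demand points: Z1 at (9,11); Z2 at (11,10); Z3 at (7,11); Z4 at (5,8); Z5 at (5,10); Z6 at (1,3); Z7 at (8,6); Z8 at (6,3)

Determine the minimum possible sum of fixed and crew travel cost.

Open {P4, P5}: assign each demand point to its cheapest open site.
  Z1→P4 2, Z2→P4 1, Z3→P4 3, Z4→P5 4, Z5→P4 5, Z6→P5 2, Z7→P4 3, Z8→P5 3
  crew travel cost 23, fixed 8 → total 31.
Compare {P3, P4}: crew travel cost 24 + fixed 8 = 32.
Compare {P1, P4}: crew travel cost 27 + fixed 6 = 33.
Compare {P1, P3, P4}: crew travel cost 22 + fixed 11 = 33.
All other subsets cost ≥ 32. Minimum total cost: 31.

31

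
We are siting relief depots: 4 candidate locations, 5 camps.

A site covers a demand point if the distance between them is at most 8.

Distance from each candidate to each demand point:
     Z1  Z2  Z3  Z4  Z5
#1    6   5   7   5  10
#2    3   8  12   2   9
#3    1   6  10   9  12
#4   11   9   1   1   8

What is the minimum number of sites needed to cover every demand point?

2

Coverage sets (demand points within 8 of each site):
  #1: {Z1, Z2, Z3, Z4}
  #2: {Z1, Z2, Z4}
  #3: {Z1, Z2}
  #4: {Z3, Z4, Z5}
No single site covers all 5 demand points.
But {#1, #4} covers everything, so the minimum is 2.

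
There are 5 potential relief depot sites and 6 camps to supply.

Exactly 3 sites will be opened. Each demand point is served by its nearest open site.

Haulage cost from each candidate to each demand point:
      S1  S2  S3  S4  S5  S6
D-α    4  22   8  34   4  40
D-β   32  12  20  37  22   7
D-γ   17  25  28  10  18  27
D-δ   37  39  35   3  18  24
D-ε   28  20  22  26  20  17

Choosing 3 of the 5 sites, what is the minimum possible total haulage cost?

38

Open {D-α, D-β, D-δ}.
  S1→D-α 4, S2→D-β 12, S3→D-α 8, S4→D-δ 3, S5→D-α 4, S6→D-β 7  ⇒ total 38.
Compare {D-α, D-β, D-γ}: total 45.
Compare {D-α, D-δ, D-ε}: total 56.
No size-3 selection does better; minimum is 38.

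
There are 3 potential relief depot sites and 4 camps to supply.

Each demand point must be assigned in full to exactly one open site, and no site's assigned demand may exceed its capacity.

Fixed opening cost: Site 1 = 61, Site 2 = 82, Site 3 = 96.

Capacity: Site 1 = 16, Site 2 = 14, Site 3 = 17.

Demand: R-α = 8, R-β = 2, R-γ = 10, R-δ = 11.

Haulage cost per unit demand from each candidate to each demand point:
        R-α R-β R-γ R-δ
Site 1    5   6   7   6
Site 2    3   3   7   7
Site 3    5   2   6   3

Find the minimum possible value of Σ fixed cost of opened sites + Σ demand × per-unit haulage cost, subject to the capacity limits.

370

Open {Site 1, Site 2, Site 3}; cheapest assignment that respects the capacities:
  Site 1 (cap 16, load 10): R-γ — cost 10×7 = 70
  Site 2 (cap 14, load 8): R-α — cost 8×3 = 24
  Site 3 (cap 17, load 13): R-β, R-δ — cost 2×2 + 11×3 = 37
  Shipping 131, fixed 239 → total 370.
  Any other capacity-feasible assignment to {Site 1, Site 2, Site 3} ships for at least 131.
Total demand is 31; every other set of sites either has combined capacity below 31 or cannot fit the demands without splitting one across sites, so {Site 1, Site 2, Site 3} is the only feasible choice of open sites. Minimum: 370.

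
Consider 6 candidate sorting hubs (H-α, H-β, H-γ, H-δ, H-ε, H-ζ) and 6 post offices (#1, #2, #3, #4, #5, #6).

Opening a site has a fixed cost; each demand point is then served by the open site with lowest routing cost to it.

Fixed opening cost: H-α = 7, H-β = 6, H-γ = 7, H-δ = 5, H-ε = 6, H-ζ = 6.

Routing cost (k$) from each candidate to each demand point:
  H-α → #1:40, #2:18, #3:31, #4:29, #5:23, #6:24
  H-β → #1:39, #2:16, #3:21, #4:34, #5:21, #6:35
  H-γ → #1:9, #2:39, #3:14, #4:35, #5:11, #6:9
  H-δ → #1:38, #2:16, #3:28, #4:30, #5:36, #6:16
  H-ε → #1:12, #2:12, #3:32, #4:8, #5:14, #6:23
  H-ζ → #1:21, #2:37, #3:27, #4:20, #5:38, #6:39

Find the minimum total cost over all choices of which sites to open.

76

Open {H-γ, H-ε}: assign each demand point to its cheapest open site.
  #1→H-γ 9, #2→H-ε 12, #3→H-γ 14, #4→H-ε 8, #5→H-γ 11, #6→H-γ 9
  routing cost 63, fixed 13 → total 76.
Compare {H-γ, H-δ, H-ε}: routing cost 63 + fixed 18 = 81.
Compare {H-β, H-γ, H-ε}: routing cost 63 + fixed 19 = 82.
Compare {H-γ, H-ε, H-ζ}: routing cost 63 + fixed 19 = 82.
All other subsets cost ≥ 81. Minimum total cost: 76.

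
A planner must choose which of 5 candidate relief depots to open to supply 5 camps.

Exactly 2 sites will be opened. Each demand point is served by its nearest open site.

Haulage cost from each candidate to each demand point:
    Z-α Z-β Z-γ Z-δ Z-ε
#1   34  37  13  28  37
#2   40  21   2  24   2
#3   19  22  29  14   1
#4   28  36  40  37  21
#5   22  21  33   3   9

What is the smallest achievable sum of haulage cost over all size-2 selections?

Open {#2, #5}.
  Z-α→#5 22, Z-β→#2 21, Z-γ→#2 2, Z-δ→#5 3, Z-ε→#2 2  ⇒ total 50.
Compare {#2, #3}: total 57.
Compare {#1, #5}: total 68.
No size-2 selection does better; minimum is 50.

50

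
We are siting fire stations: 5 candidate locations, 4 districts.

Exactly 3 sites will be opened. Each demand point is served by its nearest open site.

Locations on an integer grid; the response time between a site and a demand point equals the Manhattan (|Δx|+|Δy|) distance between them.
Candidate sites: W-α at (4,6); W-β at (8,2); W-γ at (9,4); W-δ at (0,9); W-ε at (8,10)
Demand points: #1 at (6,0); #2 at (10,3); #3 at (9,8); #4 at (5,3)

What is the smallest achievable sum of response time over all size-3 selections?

13

Open {W-β, W-γ, W-ε}.
  #1→W-β 4, #2→W-γ 2, #3→W-ε 3, #4→W-β 4  ⇒ total 13.
Compare {W-α, W-β, W-γ}: total 14.
Compare {W-α, W-β, W-ε}: total 14.
No size-3 selection does better; minimum is 13.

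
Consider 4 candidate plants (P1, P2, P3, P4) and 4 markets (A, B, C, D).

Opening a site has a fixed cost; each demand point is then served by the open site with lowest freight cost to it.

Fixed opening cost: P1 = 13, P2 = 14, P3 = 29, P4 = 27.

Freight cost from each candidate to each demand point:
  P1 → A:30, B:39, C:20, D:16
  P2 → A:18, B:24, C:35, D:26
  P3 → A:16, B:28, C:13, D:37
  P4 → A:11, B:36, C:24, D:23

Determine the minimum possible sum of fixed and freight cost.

105

Open {P1, P2}: assign each demand point to its cheapest open site.
  A→P2 18, B→P2 24, C→P1 20, D→P1 16
  freight cost 78, fixed 27 → total 105.
Compare {P1, P3}: freight cost 73 + fixed 42 = 115.
Compare {P2}: freight cost 103 + fixed 14 = 117.
Compare {P1}: freight cost 105 + fixed 13 = 118.
All other subsets cost ≥ 115. Minimum total cost: 105.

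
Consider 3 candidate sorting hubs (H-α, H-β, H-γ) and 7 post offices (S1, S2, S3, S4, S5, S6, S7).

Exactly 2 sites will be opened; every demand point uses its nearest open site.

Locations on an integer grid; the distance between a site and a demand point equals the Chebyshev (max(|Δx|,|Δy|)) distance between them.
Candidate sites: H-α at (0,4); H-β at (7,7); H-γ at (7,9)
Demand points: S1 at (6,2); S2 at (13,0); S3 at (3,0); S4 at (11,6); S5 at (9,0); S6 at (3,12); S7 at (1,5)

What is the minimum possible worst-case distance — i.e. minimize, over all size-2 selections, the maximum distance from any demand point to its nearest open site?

7

Open {H-α, H-β}.
  Farthest demand point is S2 at distance 7 (to H-β); all others are ≤ 7.
With {H-β, H-γ} the worst case is 7.
With {H-α, H-γ} the worst case is 9.
No size-2 selection achieves below 7.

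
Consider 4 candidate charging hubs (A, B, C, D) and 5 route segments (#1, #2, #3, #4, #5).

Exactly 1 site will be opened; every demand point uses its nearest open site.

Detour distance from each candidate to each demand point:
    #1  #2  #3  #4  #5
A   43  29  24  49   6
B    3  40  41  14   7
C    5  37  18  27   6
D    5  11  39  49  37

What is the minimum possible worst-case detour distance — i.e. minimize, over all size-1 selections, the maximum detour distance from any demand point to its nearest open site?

37

Open {C}.
  Farthest demand point is #2 at detour distance 37 (to C); all others are ≤ 37.
With {B} the worst case is 41.
With {A} the worst case is 49.
No size-1 selection achieves below 37.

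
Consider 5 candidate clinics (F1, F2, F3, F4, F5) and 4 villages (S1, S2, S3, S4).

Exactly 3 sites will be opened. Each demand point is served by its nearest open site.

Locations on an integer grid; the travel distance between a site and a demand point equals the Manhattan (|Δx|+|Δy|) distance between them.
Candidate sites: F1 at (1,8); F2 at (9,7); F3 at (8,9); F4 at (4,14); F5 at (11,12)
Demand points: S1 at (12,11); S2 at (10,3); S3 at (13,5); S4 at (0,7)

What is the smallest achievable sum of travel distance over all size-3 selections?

Open {F1, F2, F5}.
  S1→F5 2, S2→F2 5, S3→F2 6, S4→F1 2  ⇒ total 15.
Compare {F1, F2, F3}: total 19.
Compare {F1, F2, F4}: total 20.
No size-3 selection does better; minimum is 15.

15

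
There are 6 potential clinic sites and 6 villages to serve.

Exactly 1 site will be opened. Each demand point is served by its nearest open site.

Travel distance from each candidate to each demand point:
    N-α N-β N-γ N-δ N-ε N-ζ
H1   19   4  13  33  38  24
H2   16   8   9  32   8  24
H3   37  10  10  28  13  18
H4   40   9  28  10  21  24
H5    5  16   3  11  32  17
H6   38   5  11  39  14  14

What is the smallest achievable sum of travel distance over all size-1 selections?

84

Open {H5}.
  N-α→H5 5, N-β→H5 16, N-γ→H5 3, N-δ→H5 11, N-ε→H5 32, N-ζ→H5 17  ⇒ total 84.
Compare {H2}: total 97.
Compare {H3}: total 116.
No size-1 selection does better; minimum is 84.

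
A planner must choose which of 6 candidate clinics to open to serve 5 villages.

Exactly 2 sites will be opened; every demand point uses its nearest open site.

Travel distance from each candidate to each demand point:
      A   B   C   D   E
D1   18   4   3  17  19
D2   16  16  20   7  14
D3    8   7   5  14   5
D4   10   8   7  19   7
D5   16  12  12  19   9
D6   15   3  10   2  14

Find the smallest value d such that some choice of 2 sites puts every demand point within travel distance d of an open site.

Open {D2, D3}.
  Farthest demand point is A at travel distance 8 (to D3); all others are ≤ 8.
With {D3, D6} the worst case is 8.
With {D2, D4} the worst case is 10.
No size-2 selection achieves below 8.

8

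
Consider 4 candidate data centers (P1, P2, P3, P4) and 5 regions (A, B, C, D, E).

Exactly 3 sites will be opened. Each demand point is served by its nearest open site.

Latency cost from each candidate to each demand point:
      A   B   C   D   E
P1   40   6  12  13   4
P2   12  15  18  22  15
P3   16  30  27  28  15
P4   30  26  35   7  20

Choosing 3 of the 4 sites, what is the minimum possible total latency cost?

Open {P1, P2, P4}.
  A→P2 12, B→P1 6, C→P1 12, D→P4 7, E→P1 4  ⇒ total 41.
Compare {P1, P3, P4}: total 45.
Compare {P1, P2, P3}: total 47.
No size-3 selection does better; minimum is 41.

41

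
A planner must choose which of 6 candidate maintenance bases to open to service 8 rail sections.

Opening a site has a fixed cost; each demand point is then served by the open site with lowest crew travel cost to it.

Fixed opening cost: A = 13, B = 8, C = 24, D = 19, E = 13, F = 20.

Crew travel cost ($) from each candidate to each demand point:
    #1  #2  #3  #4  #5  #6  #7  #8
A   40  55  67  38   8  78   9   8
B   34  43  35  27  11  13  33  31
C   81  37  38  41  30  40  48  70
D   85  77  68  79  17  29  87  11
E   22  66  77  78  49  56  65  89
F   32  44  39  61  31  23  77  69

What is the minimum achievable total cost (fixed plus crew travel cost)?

Open {A, B}: assign each demand point to its cheapest open site.
  #1→B 34, #2→B 43, #3→B 35, #4→B 27, #5→A 8, #6→B 13, #7→A 9, #8→A 8
  crew travel cost 177, fixed 21 → total 198.
Compare {A, B, E}: crew travel cost 165 + fixed 34 = 199.
Compare {A, B, C}: crew travel cost 171 + fixed 45 = 216.
Compare {A, B, F}: crew travel cost 175 + fixed 41 = 216.
All other subsets cost ≥ 199. Minimum total cost: 198.

198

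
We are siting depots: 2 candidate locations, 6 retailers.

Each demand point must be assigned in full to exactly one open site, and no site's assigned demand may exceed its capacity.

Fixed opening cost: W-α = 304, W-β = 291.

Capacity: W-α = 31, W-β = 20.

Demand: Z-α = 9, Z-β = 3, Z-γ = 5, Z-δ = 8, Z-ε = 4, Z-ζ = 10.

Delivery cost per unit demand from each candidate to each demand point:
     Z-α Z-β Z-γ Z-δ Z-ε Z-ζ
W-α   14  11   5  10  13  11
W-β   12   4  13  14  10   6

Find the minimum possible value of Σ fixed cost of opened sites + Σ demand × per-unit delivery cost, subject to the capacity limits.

Open {W-α, W-β}; cheapest assignment that respects the capacities:
  W-α (cap 31, load 22): Z-α, Z-γ, Z-δ — cost 9×14 + 5×5 + 8×10 = 231
  W-β (cap 20, load 17): Z-β, Z-ε, Z-ζ — cost 3×4 + 4×10 + 10×6 = 112
  Shipping 343, fixed 595 → total 938.
  Any other capacity-feasible assignment to {W-α, W-β} ships for at least 343.
Total demand is 39 and no other set of sites has combined capacity ≥ 39, so {W-α, W-β} is the only feasible choice of open sites. Minimum: 938.

938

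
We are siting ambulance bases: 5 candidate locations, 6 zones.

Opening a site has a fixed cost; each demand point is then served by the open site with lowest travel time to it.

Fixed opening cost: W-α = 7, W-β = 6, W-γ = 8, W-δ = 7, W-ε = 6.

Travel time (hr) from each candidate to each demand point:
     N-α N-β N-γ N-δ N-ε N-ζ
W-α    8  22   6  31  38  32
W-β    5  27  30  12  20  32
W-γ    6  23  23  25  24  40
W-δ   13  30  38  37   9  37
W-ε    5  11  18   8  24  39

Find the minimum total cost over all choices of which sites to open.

Open {W-α, W-δ, W-ε}: assign each demand point to its cheapest open site.
  N-α→W-ε 5, N-β→W-ε 11, N-γ→W-α 6, N-δ→W-ε 8, N-ε→W-δ 9, N-ζ→W-α 32
  travel time 71, fixed 20 → total 91.
Compare {W-α, W-β, W-δ, W-ε}: travel time 71 + fixed 26 = 97.
Compare {W-α, W-ε}: travel time 86 + fixed 13 = 99.
Compare {W-α, W-γ, W-δ, W-ε}: travel time 71 + fixed 28 = 99.
All other subsets cost ≥ 97. Minimum total cost: 91.

91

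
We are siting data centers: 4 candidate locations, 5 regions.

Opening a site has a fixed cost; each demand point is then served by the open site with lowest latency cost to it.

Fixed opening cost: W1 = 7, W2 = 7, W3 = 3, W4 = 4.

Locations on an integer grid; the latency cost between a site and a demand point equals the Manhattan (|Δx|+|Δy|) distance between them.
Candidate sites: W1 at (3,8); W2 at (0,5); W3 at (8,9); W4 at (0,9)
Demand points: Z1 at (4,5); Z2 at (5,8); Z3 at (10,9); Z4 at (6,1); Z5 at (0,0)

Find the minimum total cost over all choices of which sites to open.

Open {W2, W3}: assign each demand point to its cheapest open site.
  Z1→W2 4, Z2→W3 4, Z3→W3 2, Z4→W2 10, Z5→W2 5
  latency cost 25, fixed 10 → total 35.
Compare {W1, W3}: latency cost 29 + fixed 10 = 39.
Compare {W2, W3, W4}: latency cost 25 + fixed 14 = 39.
Compare {W3, W4}: latency cost 33 + fixed 7 = 40.
All other subsets cost ≥ 39. Minimum total cost: 35.

35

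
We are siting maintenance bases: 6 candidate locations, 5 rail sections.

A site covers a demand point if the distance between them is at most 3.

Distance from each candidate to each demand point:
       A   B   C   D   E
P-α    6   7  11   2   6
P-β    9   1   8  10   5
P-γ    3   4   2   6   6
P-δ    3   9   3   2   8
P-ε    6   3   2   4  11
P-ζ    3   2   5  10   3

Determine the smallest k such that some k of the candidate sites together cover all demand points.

2

Coverage sets (demand points within 3 of each site):
  P-α: {D}
  P-β: {B}
  P-γ: {A, C}
  P-δ: {A, C, D}
  P-ε: {B, C}
  P-ζ: {A, B, E}
No single site covers all 5 demand points.
But {P-δ, P-ζ} covers everything, so the minimum is 2.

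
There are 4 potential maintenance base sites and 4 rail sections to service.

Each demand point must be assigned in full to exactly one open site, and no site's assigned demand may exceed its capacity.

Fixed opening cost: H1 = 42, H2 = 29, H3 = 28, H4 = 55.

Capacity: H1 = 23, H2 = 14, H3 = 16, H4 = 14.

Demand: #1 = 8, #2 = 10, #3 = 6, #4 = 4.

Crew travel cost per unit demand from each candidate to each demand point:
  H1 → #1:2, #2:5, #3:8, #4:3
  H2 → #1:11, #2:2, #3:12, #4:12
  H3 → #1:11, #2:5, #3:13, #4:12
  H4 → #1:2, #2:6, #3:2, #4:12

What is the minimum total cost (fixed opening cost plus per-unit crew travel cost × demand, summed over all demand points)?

167

Open {H1, H2}; cheapest assignment that respects the capacities:
  H1 (cap 23, load 18): #1, #3, #4 — cost 8×2 + 6×8 + 4×3 = 76
  H2 (cap 14, load 10): #2 — cost 10×2 = 20
  Shipping 96, fixed 71 → total 167.
  Any other capacity-feasible assignment to {H1, H2} ships for at least 96.
Compare {H2, H4}: its best feasible assignment gives total 180.
Compare {H1, H2, H4}: its best feasible assignment gives total 186.
Every other set of open sites that can feasibly serve all demand totals ≥ 180 even under its best assignment. Minimum: 167.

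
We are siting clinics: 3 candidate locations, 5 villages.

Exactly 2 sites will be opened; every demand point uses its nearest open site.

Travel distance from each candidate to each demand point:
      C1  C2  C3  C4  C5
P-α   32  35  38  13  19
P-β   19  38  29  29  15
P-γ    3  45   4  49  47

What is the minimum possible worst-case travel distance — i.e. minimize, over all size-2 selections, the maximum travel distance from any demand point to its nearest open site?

35

Open {P-α, P-β}.
  Farthest demand point is C2 at travel distance 35 (to P-α); all others are ≤ 35.
With {P-α, P-γ} the worst case is 35.
With {P-β, P-γ} the worst case is 38.
No size-2 selection achieves below 35.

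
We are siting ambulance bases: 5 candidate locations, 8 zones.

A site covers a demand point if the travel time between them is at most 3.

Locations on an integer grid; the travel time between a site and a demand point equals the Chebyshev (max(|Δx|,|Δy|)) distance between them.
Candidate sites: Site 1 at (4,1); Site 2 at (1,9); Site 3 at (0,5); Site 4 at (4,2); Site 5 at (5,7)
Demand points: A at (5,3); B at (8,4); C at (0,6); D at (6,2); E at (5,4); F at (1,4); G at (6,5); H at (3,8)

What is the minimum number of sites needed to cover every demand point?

3

Coverage sets (demand points within 3 of each site):
  Site 1: {A, D, E, F}
  Site 2: {C, H}
  Site 3: {C, F, H}
  Site 4: {A, D, E, F, G}
  Site 5: {B, E, G, H}
No 2 sites suffice: every size-2 union leaves at least one demand point uncovered.
But {Site 1, Site 2, Site 5} covers everything, so the minimum is 3.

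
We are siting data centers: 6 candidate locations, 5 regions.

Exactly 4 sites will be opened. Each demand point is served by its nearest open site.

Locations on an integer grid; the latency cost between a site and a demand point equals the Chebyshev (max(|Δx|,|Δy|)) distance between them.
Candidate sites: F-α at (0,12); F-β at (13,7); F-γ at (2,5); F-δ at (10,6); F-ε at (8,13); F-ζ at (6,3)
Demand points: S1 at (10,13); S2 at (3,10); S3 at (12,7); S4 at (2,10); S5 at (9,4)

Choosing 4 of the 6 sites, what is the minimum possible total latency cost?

Open {F-α, F-β, F-δ, F-ε}.
  S1→F-ε 2, S2→F-α 3, S3→F-β 1, S4→F-α 2, S5→F-δ 2  ⇒ total 10.
Compare {F-α, F-β, F-ε, F-ζ}: total 11.
Compare {F-α, F-γ, F-δ, F-ε}: total 11.
No size-4 selection does better; minimum is 10.

10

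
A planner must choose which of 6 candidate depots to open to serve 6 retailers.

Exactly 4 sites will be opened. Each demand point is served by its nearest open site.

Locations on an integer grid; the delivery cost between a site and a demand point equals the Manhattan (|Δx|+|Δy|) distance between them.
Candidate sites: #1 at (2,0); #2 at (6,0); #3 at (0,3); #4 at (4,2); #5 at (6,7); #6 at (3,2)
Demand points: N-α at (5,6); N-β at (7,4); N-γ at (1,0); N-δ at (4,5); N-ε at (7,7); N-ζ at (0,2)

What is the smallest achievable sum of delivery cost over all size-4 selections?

Open {#1, #3, #4, #5}.
  N-α→#5 2, N-β→#5 4, N-γ→#1 1, N-δ→#4 3, N-ε→#5 1, N-ζ→#3 1  ⇒ total 12.
Compare {#1, #2, #3, #5}: total 13.
Compare {#1, #3, #5, #6}: total 13.
No size-4 selection does better; minimum is 12.

12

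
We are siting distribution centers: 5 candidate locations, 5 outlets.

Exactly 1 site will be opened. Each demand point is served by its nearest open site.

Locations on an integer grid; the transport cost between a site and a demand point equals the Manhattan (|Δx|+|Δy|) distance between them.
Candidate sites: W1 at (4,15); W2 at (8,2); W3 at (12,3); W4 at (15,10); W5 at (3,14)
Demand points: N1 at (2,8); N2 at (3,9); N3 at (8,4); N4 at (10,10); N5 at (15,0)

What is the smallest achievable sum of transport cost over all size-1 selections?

Open {W2}.
  N1→W2 12, N2→W2 12, N3→W2 2, N4→W2 10, N5→W2 9  ⇒ total 45.
Compare {W3}: total 50.
Compare {W4}: total 56.
No size-1 selection does better; minimum is 45.

45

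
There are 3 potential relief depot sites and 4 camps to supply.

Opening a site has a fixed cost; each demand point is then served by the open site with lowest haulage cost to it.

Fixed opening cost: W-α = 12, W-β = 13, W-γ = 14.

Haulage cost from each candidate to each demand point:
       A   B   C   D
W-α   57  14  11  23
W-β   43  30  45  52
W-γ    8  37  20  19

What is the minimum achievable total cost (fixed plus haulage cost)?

Open {W-α, W-γ}: assign each demand point to its cheapest open site.
  A→W-γ 8, B→W-α 14, C→W-α 11, D→W-γ 19
  haulage cost 52, fixed 26 → total 78.
Compare {W-α, W-β, W-γ}: haulage cost 52 + fixed 39 = 91.
Compare {W-γ}: haulage cost 84 + fixed 14 = 98.
Compare {W-β, W-γ}: haulage cost 77 + fixed 27 = 104.
All other subsets cost ≥ 91. Minimum total cost: 78.

78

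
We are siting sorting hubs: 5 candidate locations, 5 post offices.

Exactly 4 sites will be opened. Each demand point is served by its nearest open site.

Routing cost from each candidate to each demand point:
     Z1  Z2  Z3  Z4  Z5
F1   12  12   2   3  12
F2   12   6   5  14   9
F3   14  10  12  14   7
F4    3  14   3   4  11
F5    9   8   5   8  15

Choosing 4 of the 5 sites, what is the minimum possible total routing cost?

Open {F1, F2, F3, F4}.
  Z1→F4 3, Z2→F2 6, Z3→F1 2, Z4→F1 3, Z5→F3 7  ⇒ total 21.
Compare {F1, F2, F4, F5}: total 23.
Compare {F1, F3, F4, F5}: total 23.
No size-4 selection does better; minimum is 21.

21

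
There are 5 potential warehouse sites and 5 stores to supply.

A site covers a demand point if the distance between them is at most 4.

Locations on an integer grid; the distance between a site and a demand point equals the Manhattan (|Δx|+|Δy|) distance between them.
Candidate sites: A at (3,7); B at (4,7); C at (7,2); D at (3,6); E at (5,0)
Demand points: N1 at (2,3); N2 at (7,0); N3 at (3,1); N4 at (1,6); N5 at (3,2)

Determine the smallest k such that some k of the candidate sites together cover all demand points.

Coverage sets (demand points within 4 of each site):
  A: {N4}
  B: {N4}
  C: {N2, N5}
  D: {N1, N4, N5}
  E: {N2, N3, N5}
No single site covers all 5 demand points.
But {D, E} covers everything, so the minimum is 2.

2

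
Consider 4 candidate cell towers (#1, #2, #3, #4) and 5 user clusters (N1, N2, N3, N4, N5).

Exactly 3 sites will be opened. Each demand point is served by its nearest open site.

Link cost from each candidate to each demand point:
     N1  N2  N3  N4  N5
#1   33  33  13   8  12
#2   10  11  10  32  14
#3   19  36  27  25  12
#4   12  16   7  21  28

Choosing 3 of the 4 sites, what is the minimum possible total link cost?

Open {#1, #2, #4}.
  N1→#2 10, N2→#2 11, N3→#4 7, N4→#1 8, N5→#1 12  ⇒ total 48.
Compare {#1, #2, #3}: total 51.
Compare {#1, #3, #4}: total 55.
No size-3 selection does better; minimum is 48.

48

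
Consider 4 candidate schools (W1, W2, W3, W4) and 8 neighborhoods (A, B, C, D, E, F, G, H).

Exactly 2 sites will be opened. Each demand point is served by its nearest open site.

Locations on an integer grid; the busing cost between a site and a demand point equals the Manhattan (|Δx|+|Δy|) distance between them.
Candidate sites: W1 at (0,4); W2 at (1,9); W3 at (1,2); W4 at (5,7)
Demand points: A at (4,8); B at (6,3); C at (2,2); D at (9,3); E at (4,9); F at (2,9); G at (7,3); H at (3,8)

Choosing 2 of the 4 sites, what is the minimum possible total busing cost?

33

Open {W3, W4}.
  A→W4 2, B→W4 5, C→W3 1, D→W4 8, E→W4 3, F→W4 5, G→W4 6, H→W4 3  ⇒ total 33.
Compare {W2, W3}: total 34.
Compare {W1, W4}: total 36.
No size-2 selection does better; minimum is 33.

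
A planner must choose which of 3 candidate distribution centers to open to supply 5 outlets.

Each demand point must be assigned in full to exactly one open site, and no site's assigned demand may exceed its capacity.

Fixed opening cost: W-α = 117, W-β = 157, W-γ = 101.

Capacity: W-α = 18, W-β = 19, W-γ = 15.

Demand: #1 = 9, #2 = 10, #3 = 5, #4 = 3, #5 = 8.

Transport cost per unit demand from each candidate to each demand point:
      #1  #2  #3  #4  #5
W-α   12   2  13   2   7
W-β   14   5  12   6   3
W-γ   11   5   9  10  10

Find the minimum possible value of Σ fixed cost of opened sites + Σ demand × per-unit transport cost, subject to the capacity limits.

515

Open {W-α, W-β}; cheapest assignment that respects the capacities:
  W-α (cap 18, load 18): #2, #3, #4 — cost 10×2 + 5×13 + 3×2 = 91
  W-β (cap 19, load 17): #1, #5 — cost 9×14 + 8×3 = 150
  Shipping 241, fixed 274 → total 515.
  Any other capacity-feasible assignment to {W-α, W-β} ships for at least 241.
Compare {W-α, W-β, W-γ}: its best feasible assignment gives total 569.
Every other set of open sites that can feasibly serve all demand totals ≥ 569 even under its best assignment. Minimum: 515.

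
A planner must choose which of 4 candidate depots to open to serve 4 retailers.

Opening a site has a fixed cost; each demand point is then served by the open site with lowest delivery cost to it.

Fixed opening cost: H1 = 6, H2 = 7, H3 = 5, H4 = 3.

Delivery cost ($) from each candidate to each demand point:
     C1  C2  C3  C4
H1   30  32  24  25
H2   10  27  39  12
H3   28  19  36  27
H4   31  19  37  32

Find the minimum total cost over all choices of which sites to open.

81

Open {H1, H2, H4}: assign each demand point to its cheapest open site.
  C1→H2 10, C2→H4 19, C3→H1 24, C4→H2 12
  delivery cost 65, fixed 16 → total 81.
Compare {H1, H2, H3}: delivery cost 65 + fixed 18 = 83.
Compare {H1, H2}: delivery cost 73 + fixed 13 = 86.
Compare {H1, H2, H3, H4}: delivery cost 65 + fixed 21 = 86.
All other subsets cost ≥ 83. Minimum total cost: 81.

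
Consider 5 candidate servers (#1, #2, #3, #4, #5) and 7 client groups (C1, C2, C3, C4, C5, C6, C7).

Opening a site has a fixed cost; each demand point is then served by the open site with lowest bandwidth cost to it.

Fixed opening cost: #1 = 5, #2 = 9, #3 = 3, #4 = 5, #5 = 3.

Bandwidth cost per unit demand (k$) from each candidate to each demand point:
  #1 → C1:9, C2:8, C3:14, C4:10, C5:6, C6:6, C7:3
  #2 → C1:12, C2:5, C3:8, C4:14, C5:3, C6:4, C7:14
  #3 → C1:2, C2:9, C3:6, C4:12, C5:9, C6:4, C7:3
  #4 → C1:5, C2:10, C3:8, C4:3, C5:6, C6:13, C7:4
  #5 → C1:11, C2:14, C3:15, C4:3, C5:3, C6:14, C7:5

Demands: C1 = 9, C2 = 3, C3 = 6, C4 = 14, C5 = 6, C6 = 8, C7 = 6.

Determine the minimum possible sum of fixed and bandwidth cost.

Open {#2, #3, #5}: assign each demand point to its cheapest open site.
  C1→#3 9×2=18, C2→#2 3×5=15, C3→#3 6×6=36, C4→#5 14×3=42, C5→#2 6×3=18, C6→#2 8×4=32, C7→#3 6×3=18
  bandwidth cost 179, fixed 15 → total 194.
Compare {#2, #3, #4}: bandwidth cost 179 + fixed 17 = 196.
Compare {#3, #5}: bandwidth cost 191 + fixed 6 = 197.
Compare {#1, #3, #5}: bandwidth cost 188 + fixed 11 = 199.
All other subsets cost ≥ 196. Minimum total cost: 194.

194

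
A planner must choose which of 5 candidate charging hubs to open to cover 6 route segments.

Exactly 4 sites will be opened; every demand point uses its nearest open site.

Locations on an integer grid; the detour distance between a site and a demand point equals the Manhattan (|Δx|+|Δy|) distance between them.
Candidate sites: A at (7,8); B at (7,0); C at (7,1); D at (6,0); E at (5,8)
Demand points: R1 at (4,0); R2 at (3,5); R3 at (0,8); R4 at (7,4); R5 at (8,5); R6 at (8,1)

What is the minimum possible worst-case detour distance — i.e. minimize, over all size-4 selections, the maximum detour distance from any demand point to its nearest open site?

5

Open {A, B, C, E}.
  Farthest demand point is R2 at detour distance 5 (to E); all others are ≤ 5.
With {A, B, D, E} the worst case is 5.
With {A, C, D, E} the worst case is 5.
No size-4 selection achieves below 5.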